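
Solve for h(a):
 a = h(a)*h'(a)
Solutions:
 h(a) = -sqrt(C1 + a^2)
 h(a) = sqrt(C1 + a^2)


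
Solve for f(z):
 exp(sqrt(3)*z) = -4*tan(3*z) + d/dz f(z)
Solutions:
 f(z) = C1 + sqrt(3)*exp(sqrt(3)*z)/3 - 4*log(cos(3*z))/3


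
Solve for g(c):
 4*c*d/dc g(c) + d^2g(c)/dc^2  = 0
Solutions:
 g(c) = C1 + C2*erf(sqrt(2)*c)


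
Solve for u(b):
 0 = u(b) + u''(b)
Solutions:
 u(b) = C1*sin(b) + C2*cos(b)


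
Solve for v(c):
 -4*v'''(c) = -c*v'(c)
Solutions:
 v(c) = C1 + Integral(C2*airyai(2^(1/3)*c/2) + C3*airybi(2^(1/3)*c/2), c)


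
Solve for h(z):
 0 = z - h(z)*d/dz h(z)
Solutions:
 h(z) = -sqrt(C1 + z^2)
 h(z) = sqrt(C1 + z^2)


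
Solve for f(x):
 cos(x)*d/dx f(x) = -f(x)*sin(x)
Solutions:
 f(x) = C1*cos(x)


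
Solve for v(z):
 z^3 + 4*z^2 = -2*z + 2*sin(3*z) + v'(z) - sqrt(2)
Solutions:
 v(z) = C1 + z^4/4 + 4*z^3/3 + z^2 + sqrt(2)*z + 2*cos(3*z)/3


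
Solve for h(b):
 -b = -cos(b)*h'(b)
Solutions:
 h(b) = C1 + Integral(b/cos(b), b)


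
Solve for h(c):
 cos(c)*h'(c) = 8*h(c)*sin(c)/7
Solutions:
 h(c) = C1/cos(c)^(8/7)


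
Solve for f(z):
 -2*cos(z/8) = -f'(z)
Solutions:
 f(z) = C1 + 16*sin(z/8)


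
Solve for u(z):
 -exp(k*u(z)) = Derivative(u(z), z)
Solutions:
 u(z) = Piecewise((log(1/(C1*k + k*z))/k, Ne(k, 0)), (nan, True))
 u(z) = Piecewise((C1 - z, Eq(k, 0)), (nan, True))


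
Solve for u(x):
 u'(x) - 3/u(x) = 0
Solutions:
 u(x) = -sqrt(C1 + 6*x)
 u(x) = sqrt(C1 + 6*x)


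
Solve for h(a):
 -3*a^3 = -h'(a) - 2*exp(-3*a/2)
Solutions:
 h(a) = C1 + 3*a^4/4 + 4*exp(-3*a/2)/3


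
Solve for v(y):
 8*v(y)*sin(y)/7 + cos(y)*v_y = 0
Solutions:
 v(y) = C1*cos(y)^(8/7)


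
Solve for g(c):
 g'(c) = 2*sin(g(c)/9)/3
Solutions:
 -2*c/3 + 9*log(cos(g(c)/9) - 1)/2 - 9*log(cos(g(c)/9) + 1)/2 = C1


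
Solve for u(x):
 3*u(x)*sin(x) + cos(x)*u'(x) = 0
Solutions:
 u(x) = C1*cos(x)^3


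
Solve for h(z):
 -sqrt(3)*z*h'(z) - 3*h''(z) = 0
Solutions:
 h(z) = C1 + C2*erf(sqrt(2)*3^(3/4)*z/6)


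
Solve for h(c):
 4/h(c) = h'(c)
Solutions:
 h(c) = -sqrt(C1 + 8*c)
 h(c) = sqrt(C1 + 8*c)


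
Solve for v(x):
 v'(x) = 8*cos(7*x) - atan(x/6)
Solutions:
 v(x) = C1 - x*atan(x/6) + 3*log(x^2 + 36) + 8*sin(7*x)/7


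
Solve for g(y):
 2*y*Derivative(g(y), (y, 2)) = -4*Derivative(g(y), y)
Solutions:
 g(y) = C1 + C2/y


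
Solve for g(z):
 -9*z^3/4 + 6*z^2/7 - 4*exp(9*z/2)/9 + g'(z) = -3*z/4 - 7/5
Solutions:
 g(z) = C1 + 9*z^4/16 - 2*z^3/7 - 3*z^2/8 - 7*z/5 + 8*exp(9*z/2)/81


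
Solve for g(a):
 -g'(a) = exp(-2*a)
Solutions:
 g(a) = C1 + exp(-2*a)/2


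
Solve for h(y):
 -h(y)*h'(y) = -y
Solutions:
 h(y) = -sqrt(C1 + y^2)
 h(y) = sqrt(C1 + y^2)


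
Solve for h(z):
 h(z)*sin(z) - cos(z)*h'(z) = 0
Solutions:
 h(z) = C1/cos(z)


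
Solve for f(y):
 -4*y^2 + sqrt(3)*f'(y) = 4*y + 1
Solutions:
 f(y) = C1 + 4*sqrt(3)*y^3/9 + 2*sqrt(3)*y^2/3 + sqrt(3)*y/3


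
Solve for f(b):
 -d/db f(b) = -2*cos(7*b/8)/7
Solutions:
 f(b) = C1 + 16*sin(7*b/8)/49


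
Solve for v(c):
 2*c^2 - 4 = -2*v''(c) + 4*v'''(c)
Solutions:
 v(c) = C1 + C2*c + C3*exp(c/2) - c^4/12 - 2*c^3/3 - 3*c^2


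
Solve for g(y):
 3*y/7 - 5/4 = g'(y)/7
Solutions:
 g(y) = C1 + 3*y^2/2 - 35*y/4


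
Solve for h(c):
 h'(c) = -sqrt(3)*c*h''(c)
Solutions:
 h(c) = C1 + C2*c^(1 - sqrt(3)/3)


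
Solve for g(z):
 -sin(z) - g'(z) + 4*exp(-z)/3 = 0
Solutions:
 g(z) = C1 + cos(z) - 4*exp(-z)/3


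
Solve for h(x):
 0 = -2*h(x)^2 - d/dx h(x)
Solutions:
 h(x) = 1/(C1 + 2*x)


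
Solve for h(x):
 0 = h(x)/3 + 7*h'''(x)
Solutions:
 h(x) = C3*exp(-21^(2/3)*x/21) + (C1*sin(3^(1/6)*7^(2/3)*x/14) + C2*cos(3^(1/6)*7^(2/3)*x/14))*exp(21^(2/3)*x/42)


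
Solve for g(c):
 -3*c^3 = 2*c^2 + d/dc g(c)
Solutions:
 g(c) = C1 - 3*c^4/4 - 2*c^3/3


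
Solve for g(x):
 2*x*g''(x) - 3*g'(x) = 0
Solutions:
 g(x) = C1 + C2*x^(5/2)


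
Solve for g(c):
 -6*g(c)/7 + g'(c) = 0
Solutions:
 g(c) = C1*exp(6*c/7)


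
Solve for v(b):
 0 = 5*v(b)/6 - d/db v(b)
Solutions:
 v(b) = C1*exp(5*b/6)


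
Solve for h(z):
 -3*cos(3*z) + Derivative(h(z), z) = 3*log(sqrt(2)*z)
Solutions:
 h(z) = C1 + 3*z*log(z) - 3*z + 3*z*log(2)/2 + sin(3*z)


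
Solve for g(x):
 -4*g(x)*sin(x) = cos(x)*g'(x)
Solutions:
 g(x) = C1*cos(x)^4


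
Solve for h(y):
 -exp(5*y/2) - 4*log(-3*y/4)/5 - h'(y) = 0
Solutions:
 h(y) = C1 - 4*y*log(-y)/5 + 4*y*(-log(3) + 1 + 2*log(2))/5 - 2*exp(5*y/2)/5


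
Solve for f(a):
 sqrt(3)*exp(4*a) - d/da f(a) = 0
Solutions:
 f(a) = C1 + sqrt(3)*exp(4*a)/4


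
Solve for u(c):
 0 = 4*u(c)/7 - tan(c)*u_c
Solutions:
 u(c) = C1*sin(c)^(4/7)


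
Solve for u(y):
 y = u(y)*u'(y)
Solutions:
 u(y) = -sqrt(C1 + y^2)
 u(y) = sqrt(C1 + y^2)


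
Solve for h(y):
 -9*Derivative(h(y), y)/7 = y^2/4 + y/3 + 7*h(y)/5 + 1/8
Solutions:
 h(y) = C1*exp(-49*y/45) - 5*y^2/28 + 185*y/2058 - 23105/134456


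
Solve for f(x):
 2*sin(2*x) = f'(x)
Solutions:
 f(x) = C1 - cos(2*x)


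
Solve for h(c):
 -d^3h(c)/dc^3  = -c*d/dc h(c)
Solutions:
 h(c) = C1 + Integral(C2*airyai(c) + C3*airybi(c), c)


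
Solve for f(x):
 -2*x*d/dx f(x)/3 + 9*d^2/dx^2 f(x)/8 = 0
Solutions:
 f(x) = C1 + C2*erfi(2*sqrt(6)*x/9)


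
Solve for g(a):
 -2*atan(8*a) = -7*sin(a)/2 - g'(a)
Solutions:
 g(a) = C1 + 2*a*atan(8*a) - log(64*a^2 + 1)/8 + 7*cos(a)/2


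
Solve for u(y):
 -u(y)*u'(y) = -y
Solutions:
 u(y) = -sqrt(C1 + y^2)
 u(y) = sqrt(C1 + y^2)


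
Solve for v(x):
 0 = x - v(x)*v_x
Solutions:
 v(x) = -sqrt(C1 + x^2)
 v(x) = sqrt(C1 + x^2)


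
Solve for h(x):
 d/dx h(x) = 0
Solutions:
 h(x) = C1


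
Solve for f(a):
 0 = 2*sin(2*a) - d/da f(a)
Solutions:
 f(a) = C1 - cos(2*a)


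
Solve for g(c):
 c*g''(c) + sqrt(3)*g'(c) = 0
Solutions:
 g(c) = C1 + C2*c^(1 - sqrt(3))


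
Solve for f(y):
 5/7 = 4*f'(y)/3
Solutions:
 f(y) = C1 + 15*y/28


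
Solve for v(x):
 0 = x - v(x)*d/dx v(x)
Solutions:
 v(x) = -sqrt(C1 + x^2)
 v(x) = sqrt(C1 + x^2)


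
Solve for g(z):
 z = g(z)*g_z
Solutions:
 g(z) = -sqrt(C1 + z^2)
 g(z) = sqrt(C1 + z^2)


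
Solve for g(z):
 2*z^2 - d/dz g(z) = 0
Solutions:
 g(z) = C1 + 2*z^3/3


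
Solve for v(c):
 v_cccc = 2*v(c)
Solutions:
 v(c) = C1*exp(-2^(1/4)*c) + C2*exp(2^(1/4)*c) + C3*sin(2^(1/4)*c) + C4*cos(2^(1/4)*c)


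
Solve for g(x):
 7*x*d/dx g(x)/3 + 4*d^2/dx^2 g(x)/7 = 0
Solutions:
 g(x) = C1 + C2*erf(7*sqrt(6)*x/12)


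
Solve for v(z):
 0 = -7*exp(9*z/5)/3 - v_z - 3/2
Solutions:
 v(z) = C1 - 3*z/2 - 35*exp(9*z/5)/27


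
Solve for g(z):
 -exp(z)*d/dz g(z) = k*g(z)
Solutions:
 g(z) = C1*exp(k*exp(-z))


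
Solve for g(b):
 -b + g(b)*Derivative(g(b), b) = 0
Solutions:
 g(b) = -sqrt(C1 + b^2)
 g(b) = sqrt(C1 + b^2)


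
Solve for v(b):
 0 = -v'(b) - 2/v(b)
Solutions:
 v(b) = -sqrt(C1 - 4*b)
 v(b) = sqrt(C1 - 4*b)


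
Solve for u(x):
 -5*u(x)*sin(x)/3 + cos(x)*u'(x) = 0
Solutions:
 u(x) = C1/cos(x)^(5/3)


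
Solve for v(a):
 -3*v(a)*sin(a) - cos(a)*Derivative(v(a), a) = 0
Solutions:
 v(a) = C1*cos(a)^3


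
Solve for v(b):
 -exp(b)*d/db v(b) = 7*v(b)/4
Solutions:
 v(b) = C1*exp(7*exp(-b)/4)


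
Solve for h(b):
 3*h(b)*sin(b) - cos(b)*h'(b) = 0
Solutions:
 h(b) = C1/cos(b)^3


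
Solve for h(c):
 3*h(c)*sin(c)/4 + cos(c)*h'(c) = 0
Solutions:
 h(c) = C1*cos(c)^(3/4)


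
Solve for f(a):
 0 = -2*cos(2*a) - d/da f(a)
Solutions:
 f(a) = C1 - sin(2*a)


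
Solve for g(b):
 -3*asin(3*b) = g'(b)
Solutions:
 g(b) = C1 - 3*b*asin(3*b) - sqrt(1 - 9*b^2)


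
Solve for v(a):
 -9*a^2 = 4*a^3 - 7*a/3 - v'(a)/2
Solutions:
 v(a) = C1 + 2*a^4 + 6*a^3 - 7*a^2/3


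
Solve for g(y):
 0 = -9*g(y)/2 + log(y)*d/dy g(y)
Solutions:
 g(y) = C1*exp(9*li(y)/2)


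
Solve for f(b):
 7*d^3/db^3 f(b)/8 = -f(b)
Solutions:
 f(b) = C3*exp(-2*7^(2/3)*b/7) + (C1*sin(sqrt(3)*7^(2/3)*b/7) + C2*cos(sqrt(3)*7^(2/3)*b/7))*exp(7^(2/3)*b/7)


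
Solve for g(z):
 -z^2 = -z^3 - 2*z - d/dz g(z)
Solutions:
 g(z) = C1 - z^4/4 + z^3/3 - z^2


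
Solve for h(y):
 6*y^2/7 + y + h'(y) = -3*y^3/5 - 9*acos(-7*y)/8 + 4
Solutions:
 h(y) = C1 - 3*y^4/20 - 2*y^3/7 - y^2/2 - 9*y*acos(-7*y)/8 + 4*y - 9*sqrt(1 - 49*y^2)/56


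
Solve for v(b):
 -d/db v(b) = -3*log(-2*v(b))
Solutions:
 -Integral(1/(log(-_y) + log(2)), (_y, v(b)))/3 = C1 - b


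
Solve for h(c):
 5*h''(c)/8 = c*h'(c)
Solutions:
 h(c) = C1 + C2*erfi(2*sqrt(5)*c/5)


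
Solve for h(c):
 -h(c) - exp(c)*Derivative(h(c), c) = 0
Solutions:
 h(c) = C1*exp(exp(-c))


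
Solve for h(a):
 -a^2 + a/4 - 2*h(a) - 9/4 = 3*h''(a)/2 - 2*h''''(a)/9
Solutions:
 h(a) = C1*exp(-sqrt(6)*a*sqrt(9 + sqrt(145))/4) + C2*exp(sqrt(6)*a*sqrt(9 + sqrt(145))/4) + C3*sin(sqrt(6)*a*sqrt(-9 + sqrt(145))/4) + C4*cos(sqrt(6)*a*sqrt(-9 + sqrt(145))/4) - a^2/2 + a/8 - 3/8


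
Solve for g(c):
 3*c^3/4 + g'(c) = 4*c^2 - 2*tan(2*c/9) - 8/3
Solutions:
 g(c) = C1 - 3*c^4/16 + 4*c^3/3 - 8*c/3 + 9*log(cos(2*c/9))


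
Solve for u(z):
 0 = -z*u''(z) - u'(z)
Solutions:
 u(z) = C1 + C2*log(z)


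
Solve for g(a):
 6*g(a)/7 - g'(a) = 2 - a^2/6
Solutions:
 g(a) = C1*exp(6*a/7) - 7*a^2/36 - 49*a/108 + 1169/648


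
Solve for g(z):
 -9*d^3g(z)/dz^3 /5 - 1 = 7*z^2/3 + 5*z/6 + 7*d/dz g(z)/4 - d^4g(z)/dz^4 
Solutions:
 g(z) = C1 + C2*exp(z*(-(5*sqrt(45745) + 1091)^(1/3) - 36/(5*sqrt(45745) + 1091)^(1/3) + 12)/20)*sin(sqrt(3)*z*(-(5*sqrt(45745) + 1091)^(1/3) + 36/(5*sqrt(45745) + 1091)^(1/3))/20) + C3*exp(z*(-(5*sqrt(45745) + 1091)^(1/3) - 36/(5*sqrt(45745) + 1091)^(1/3) + 12)/20)*cos(sqrt(3)*z*(-(5*sqrt(45745) + 1091)^(1/3) + 36/(5*sqrt(45745) + 1091)^(1/3))/20) + C4*exp(z*(36/(5*sqrt(45745) + 1091)^(1/3) + 6 + (5*sqrt(45745) + 1091)^(1/3))/10) - 4*z^3/9 - 5*z^2/21 + 76*z/35


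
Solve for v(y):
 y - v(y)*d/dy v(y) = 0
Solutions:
 v(y) = -sqrt(C1 + y^2)
 v(y) = sqrt(C1 + y^2)


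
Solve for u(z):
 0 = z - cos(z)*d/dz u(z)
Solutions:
 u(z) = C1 + Integral(z/cos(z), z)


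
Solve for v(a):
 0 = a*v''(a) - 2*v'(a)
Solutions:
 v(a) = C1 + C2*a^3


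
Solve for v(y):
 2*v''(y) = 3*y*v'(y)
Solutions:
 v(y) = C1 + C2*erfi(sqrt(3)*y/2)


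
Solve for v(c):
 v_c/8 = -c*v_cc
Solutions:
 v(c) = C1 + C2*c^(7/8)


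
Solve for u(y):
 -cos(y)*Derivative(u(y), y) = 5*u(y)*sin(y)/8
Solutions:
 u(y) = C1*cos(y)^(5/8)


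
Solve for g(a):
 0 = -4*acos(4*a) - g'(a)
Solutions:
 g(a) = C1 - 4*a*acos(4*a) + sqrt(1 - 16*a^2)


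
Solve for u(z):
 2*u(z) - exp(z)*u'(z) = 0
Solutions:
 u(z) = C1*exp(-2*exp(-z))


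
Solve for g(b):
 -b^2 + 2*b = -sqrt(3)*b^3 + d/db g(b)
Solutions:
 g(b) = C1 + sqrt(3)*b^4/4 - b^3/3 + b^2


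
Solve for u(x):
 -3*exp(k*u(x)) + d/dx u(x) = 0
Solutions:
 u(x) = Piecewise((log(-1/(C1*k + 3*k*x))/k, Ne(k, 0)), (nan, True))
 u(x) = Piecewise((C1 + 3*x, Eq(k, 0)), (nan, True))


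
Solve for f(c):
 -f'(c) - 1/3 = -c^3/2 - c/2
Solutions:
 f(c) = C1 + c^4/8 + c^2/4 - c/3


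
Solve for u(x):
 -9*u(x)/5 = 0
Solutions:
 u(x) = 0


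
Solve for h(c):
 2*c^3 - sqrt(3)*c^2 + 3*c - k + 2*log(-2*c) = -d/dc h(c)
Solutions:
 h(c) = C1 - c^4/2 + sqrt(3)*c^3/3 - 3*c^2/2 + c*(k - 2*log(2) + 2) - 2*c*log(-c)


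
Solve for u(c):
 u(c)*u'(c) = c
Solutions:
 u(c) = -sqrt(C1 + c^2)
 u(c) = sqrt(C1 + c^2)


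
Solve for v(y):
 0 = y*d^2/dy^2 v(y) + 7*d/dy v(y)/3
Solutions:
 v(y) = C1 + C2/y^(4/3)


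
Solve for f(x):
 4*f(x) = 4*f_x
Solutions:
 f(x) = C1*exp(x)


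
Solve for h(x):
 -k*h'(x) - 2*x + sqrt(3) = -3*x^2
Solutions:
 h(x) = C1 + x^3/k - x^2/k + sqrt(3)*x/k


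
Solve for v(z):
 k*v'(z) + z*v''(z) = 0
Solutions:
 v(z) = C1 + z^(1 - re(k))*(C2*sin(log(z)*Abs(im(k))) + C3*cos(log(z)*im(k)))


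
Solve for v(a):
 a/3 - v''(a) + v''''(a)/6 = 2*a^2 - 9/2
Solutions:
 v(a) = C1 + C2*a + C3*exp(-sqrt(6)*a) + C4*exp(sqrt(6)*a) - a^4/6 + a^3/18 + 23*a^2/12


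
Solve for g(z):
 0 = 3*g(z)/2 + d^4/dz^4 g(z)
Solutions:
 g(z) = (C1*sin(6^(1/4)*z/2) + C2*cos(6^(1/4)*z/2))*exp(-6^(1/4)*z/2) + (C3*sin(6^(1/4)*z/2) + C4*cos(6^(1/4)*z/2))*exp(6^(1/4)*z/2)


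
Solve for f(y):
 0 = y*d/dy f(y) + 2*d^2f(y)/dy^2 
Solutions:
 f(y) = C1 + C2*erf(y/2)


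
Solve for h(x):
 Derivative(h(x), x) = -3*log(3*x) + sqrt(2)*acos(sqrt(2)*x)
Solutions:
 h(x) = C1 - 3*x*log(x) - 3*x*log(3) + 3*x + sqrt(2)*(x*acos(sqrt(2)*x) - sqrt(2)*sqrt(1 - 2*x^2)/2)


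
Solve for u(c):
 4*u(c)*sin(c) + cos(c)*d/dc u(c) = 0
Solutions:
 u(c) = C1*cos(c)^4


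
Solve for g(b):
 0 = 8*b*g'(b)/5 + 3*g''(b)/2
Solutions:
 g(b) = C1 + C2*erf(2*sqrt(30)*b/15)


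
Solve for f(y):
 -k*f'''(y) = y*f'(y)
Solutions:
 f(y) = C1 + Integral(C2*airyai(y*(-1/k)^(1/3)) + C3*airybi(y*(-1/k)^(1/3)), y)


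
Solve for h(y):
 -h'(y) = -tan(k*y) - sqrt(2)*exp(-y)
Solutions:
 h(y) = C1 - Piecewise((sqrt(2)*exp(-y) - log(tan(k*y)^2 + 1)/(2*k), Ne(k, 0)), (sqrt(2)*exp(-y), True))


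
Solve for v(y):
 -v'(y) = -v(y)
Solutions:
 v(y) = C1*exp(y)


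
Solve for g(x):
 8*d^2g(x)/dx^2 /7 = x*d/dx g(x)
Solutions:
 g(x) = C1 + C2*erfi(sqrt(7)*x/4)


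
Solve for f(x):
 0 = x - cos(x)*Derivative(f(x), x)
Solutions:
 f(x) = C1 + Integral(x/cos(x), x)


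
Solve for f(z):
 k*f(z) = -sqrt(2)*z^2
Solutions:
 f(z) = -sqrt(2)*z^2/k


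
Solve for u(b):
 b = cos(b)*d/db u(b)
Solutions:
 u(b) = C1 + Integral(b/cos(b), b)


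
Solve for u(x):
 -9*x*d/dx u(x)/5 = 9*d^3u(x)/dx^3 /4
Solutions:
 u(x) = C1 + Integral(C2*airyai(-10^(2/3)*x/5) + C3*airybi(-10^(2/3)*x/5), x)


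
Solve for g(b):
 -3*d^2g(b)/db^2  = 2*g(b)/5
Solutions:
 g(b) = C1*sin(sqrt(30)*b/15) + C2*cos(sqrt(30)*b/15)


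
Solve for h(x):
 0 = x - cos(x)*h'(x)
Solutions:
 h(x) = C1 + Integral(x/cos(x), x)


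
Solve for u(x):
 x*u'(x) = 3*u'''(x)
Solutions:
 u(x) = C1 + Integral(C2*airyai(3^(2/3)*x/3) + C3*airybi(3^(2/3)*x/3), x)


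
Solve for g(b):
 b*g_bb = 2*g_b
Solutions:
 g(b) = C1 + C2*b^3


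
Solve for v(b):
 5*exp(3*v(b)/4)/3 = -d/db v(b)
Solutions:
 v(b) = 4*log(1/(C1 + 5*b))/3 + 8*log(2)/3
 v(b) = 4*log(2^(2/3)*(-1 - sqrt(3)*I)*(1/(C1 + 5*b))^(1/3)/2)
 v(b) = 4*log(2^(2/3)*(-1 + sqrt(3)*I)*(1/(C1 + 5*b))^(1/3)/2)


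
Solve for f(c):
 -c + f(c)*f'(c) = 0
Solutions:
 f(c) = -sqrt(C1 + c^2)
 f(c) = sqrt(C1 + c^2)


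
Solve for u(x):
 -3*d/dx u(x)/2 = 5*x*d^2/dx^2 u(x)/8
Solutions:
 u(x) = C1 + C2/x^(7/5)


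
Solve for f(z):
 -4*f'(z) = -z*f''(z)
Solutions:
 f(z) = C1 + C2*z^5


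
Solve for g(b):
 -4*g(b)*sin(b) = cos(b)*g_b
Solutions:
 g(b) = C1*cos(b)^4


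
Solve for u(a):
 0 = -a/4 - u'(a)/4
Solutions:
 u(a) = C1 - a^2/2


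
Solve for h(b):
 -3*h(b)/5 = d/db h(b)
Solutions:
 h(b) = C1*exp(-3*b/5)


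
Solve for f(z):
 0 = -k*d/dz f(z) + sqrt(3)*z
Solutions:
 f(z) = C1 + sqrt(3)*z^2/(2*k)


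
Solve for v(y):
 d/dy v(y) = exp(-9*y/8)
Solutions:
 v(y) = C1 - 8*exp(-9*y/8)/9


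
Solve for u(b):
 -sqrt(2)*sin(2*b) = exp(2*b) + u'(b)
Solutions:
 u(b) = C1 - exp(2*b)/2 + sqrt(2)*cos(2*b)/2


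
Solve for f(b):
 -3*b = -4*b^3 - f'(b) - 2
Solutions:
 f(b) = C1 - b^4 + 3*b^2/2 - 2*b


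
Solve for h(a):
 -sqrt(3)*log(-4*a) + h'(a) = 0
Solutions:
 h(a) = C1 + sqrt(3)*a*log(-a) + sqrt(3)*a*(-1 + 2*log(2))


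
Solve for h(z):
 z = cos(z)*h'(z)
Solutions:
 h(z) = C1 + Integral(z/cos(z), z)


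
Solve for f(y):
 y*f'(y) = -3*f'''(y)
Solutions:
 f(y) = C1 + Integral(C2*airyai(-3^(2/3)*y/3) + C3*airybi(-3^(2/3)*y/3), y)


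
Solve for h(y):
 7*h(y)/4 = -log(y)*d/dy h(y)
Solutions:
 h(y) = C1*exp(-7*li(y)/4)


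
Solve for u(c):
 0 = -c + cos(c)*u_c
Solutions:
 u(c) = C1 + Integral(c/cos(c), c)


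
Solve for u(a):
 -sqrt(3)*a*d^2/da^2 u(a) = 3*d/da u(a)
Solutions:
 u(a) = C1 + C2*a^(1 - sqrt(3))


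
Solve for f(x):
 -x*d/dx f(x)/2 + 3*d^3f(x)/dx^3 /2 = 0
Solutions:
 f(x) = C1 + Integral(C2*airyai(3^(2/3)*x/3) + C3*airybi(3^(2/3)*x/3), x)


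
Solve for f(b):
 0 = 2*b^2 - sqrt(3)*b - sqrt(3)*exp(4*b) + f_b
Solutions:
 f(b) = C1 - 2*b^3/3 + sqrt(3)*b^2/2 + sqrt(3)*exp(4*b)/4


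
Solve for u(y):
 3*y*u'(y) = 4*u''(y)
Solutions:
 u(y) = C1 + C2*erfi(sqrt(6)*y/4)


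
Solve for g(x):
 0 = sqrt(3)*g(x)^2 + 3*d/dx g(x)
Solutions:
 g(x) = 3/(C1 + sqrt(3)*x)


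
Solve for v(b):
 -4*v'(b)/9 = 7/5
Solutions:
 v(b) = C1 - 63*b/20


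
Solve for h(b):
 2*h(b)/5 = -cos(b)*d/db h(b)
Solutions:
 h(b) = C1*(sin(b) - 1)^(1/5)/(sin(b) + 1)^(1/5)


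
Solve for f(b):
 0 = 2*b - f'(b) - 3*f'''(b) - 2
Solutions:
 f(b) = C1 + C2*sin(sqrt(3)*b/3) + C3*cos(sqrt(3)*b/3) + b^2 - 2*b


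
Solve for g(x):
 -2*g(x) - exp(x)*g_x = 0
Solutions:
 g(x) = C1*exp(2*exp(-x))


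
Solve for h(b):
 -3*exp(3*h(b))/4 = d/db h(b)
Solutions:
 h(b) = log(1/(C1 + 9*b))/3 + 2*log(2)/3
 h(b) = log((-6^(2/3) - 3*2^(2/3)*3^(1/6)*I)*(1/(C1 + 3*b))^(1/3)/6)
 h(b) = log((-6^(2/3) + 3*2^(2/3)*3^(1/6)*I)*(1/(C1 + 3*b))^(1/3)/6)


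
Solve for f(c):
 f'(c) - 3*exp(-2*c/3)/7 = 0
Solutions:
 f(c) = C1 - 9*exp(-2*c/3)/14


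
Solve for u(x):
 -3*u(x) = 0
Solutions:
 u(x) = 0


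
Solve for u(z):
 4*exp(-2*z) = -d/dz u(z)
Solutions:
 u(z) = C1 + 2*exp(-2*z)


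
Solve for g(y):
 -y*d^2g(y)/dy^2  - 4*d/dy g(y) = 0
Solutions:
 g(y) = C1 + C2/y^3


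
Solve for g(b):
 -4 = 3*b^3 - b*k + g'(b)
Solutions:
 g(b) = C1 - 3*b^4/4 + b^2*k/2 - 4*b


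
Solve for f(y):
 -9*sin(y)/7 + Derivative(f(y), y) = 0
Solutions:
 f(y) = C1 - 9*cos(y)/7


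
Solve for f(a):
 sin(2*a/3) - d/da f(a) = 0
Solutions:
 f(a) = C1 - 3*cos(2*a/3)/2


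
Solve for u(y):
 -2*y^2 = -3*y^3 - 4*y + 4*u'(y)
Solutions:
 u(y) = C1 + 3*y^4/16 - y^3/6 + y^2/2


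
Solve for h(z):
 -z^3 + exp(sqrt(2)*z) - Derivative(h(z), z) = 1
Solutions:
 h(z) = C1 - z^4/4 - z + sqrt(2)*exp(sqrt(2)*z)/2


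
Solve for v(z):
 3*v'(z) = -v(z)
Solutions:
 v(z) = C1*exp(-z/3)


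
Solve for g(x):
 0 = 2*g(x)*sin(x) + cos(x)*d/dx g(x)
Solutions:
 g(x) = C1*cos(x)^2


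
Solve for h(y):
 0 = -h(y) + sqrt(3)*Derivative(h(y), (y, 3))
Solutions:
 h(y) = C3*exp(3^(5/6)*y/3) + (C1*sin(3^(1/3)*y/2) + C2*cos(3^(1/3)*y/2))*exp(-3^(5/6)*y/6)


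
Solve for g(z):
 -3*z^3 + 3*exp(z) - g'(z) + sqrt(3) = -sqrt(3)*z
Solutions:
 g(z) = C1 - 3*z^4/4 + sqrt(3)*z^2/2 + sqrt(3)*z + 3*exp(z)


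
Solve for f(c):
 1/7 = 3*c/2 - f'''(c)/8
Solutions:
 f(c) = C1 + C2*c + C3*c^2 + c^4/2 - 4*c^3/21


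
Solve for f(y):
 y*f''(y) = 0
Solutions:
 f(y) = C1 + C2*y


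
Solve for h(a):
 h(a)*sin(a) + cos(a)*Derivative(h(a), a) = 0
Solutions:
 h(a) = C1*cos(a)


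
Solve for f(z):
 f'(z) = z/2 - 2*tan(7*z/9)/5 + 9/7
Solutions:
 f(z) = C1 + z^2/4 + 9*z/7 + 18*log(cos(7*z/9))/35


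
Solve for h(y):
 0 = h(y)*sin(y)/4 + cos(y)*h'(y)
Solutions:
 h(y) = C1*cos(y)^(1/4)


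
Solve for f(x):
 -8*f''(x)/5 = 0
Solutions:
 f(x) = C1 + C2*x


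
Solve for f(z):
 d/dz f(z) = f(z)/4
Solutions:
 f(z) = C1*exp(z/4)


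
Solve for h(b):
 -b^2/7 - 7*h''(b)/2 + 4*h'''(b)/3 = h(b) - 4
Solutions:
 h(b) = C1*exp(b*(-(8*sqrt(2634) + 535)^(1/3) - 49/(8*sqrt(2634) + 535)^(1/3) + 14)/16)*sin(sqrt(3)*b*(-(8*sqrt(2634) + 535)^(1/3) + 49/(8*sqrt(2634) + 535)^(1/3))/16) + C2*exp(b*(-(8*sqrt(2634) + 535)^(1/3) - 49/(8*sqrt(2634) + 535)^(1/3) + 14)/16)*cos(sqrt(3)*b*(-(8*sqrt(2634) + 535)^(1/3) + 49/(8*sqrt(2634) + 535)^(1/3))/16) + C3*exp(b*(49/(8*sqrt(2634) + 535)^(1/3) + 7 + (8*sqrt(2634) + 535)^(1/3))/8) - b^2/7 + 5


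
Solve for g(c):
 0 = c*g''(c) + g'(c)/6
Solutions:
 g(c) = C1 + C2*c^(5/6)


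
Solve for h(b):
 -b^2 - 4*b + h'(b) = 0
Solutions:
 h(b) = C1 + b^3/3 + 2*b^2


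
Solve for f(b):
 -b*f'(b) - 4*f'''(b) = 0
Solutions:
 f(b) = C1 + Integral(C2*airyai(-2^(1/3)*b/2) + C3*airybi(-2^(1/3)*b/2), b)


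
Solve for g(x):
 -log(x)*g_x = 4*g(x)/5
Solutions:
 g(x) = C1*exp(-4*li(x)/5)


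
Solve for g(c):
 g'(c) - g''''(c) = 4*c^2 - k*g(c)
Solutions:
 g(c) = C1*exp(c*Piecewise((-sqrt(-(-1)^(1/3))/2 - sqrt(-2/sqrt(-(-1)^(1/3)) + (-1)^(1/3))/2, Eq(k, 0)), (-sqrt(-2*k/(3*(sqrt(k^3/27 + 1/256) + 1/16)^(1/3)) + 2*(sqrt(k^3/27 + 1/256) + 1/16)^(1/3))/2 - sqrt(2*k/(3*(sqrt(k^3/27 + 1/256) + 1/16)^(1/3)) - 2*(sqrt(k^3/27 + 1/256) + 1/16)^(1/3) - 2/sqrt(-2*k/(3*(sqrt(k^3/27 + 1/256) + 1/16)^(1/3)) + 2*(sqrt(k^3/27 + 1/256) + 1/16)^(1/3)))/2, True))) + C2*exp(c*Piecewise((sqrt(-(-1)^(1/3))/2 + sqrt((-1)^(1/3) + 2/sqrt(-(-1)^(1/3)))/2, Eq(k, 0)), (sqrt(-2*k/(3*(sqrt(k^3/27 + 1/256) + 1/16)^(1/3)) + 2*(sqrt(k^3/27 + 1/256) + 1/16)^(1/3))/2 + sqrt(2*k/(3*(sqrt(k^3/27 + 1/256) + 1/16)^(1/3)) - 2*(sqrt(k^3/27 + 1/256) + 1/16)^(1/3) + 2/sqrt(-2*k/(3*(sqrt(k^3/27 + 1/256) + 1/16)^(1/3)) + 2*(sqrt(k^3/27 + 1/256) + 1/16)^(1/3)))/2, True))) + C3*exp(c*Piecewise((-sqrt((-1)^(1/3) + 2/sqrt(-(-1)^(1/3)))/2 + sqrt(-(-1)^(1/3))/2, Eq(k, 0)), (sqrt(-2*k/(3*(sqrt(k^3/27 + 1/256) + 1/16)^(1/3)) + 2*(sqrt(k^3/27 + 1/256) + 1/16)^(1/3))/2 - sqrt(2*k/(3*(sqrt(k^3/27 + 1/256) + 1/16)^(1/3)) - 2*(sqrt(k^3/27 + 1/256) + 1/16)^(1/3) + 2/sqrt(-2*k/(3*(sqrt(k^3/27 + 1/256) + 1/16)^(1/3)) + 2*(sqrt(k^3/27 + 1/256) + 1/16)^(1/3)))/2, True))) + C4*exp(c*Piecewise((sqrt(-2/sqrt(-(-1)^(1/3)) + (-1)^(1/3))/2 - sqrt(-(-1)^(1/3))/2, Eq(k, 0)), (-sqrt(-2*k/(3*(sqrt(k^3/27 + 1/256) + 1/16)^(1/3)) + 2*(sqrt(k^3/27 + 1/256) + 1/16)^(1/3))/2 + sqrt(2*k/(3*(sqrt(k^3/27 + 1/256) + 1/16)^(1/3)) - 2*(sqrt(k^3/27 + 1/256) + 1/16)^(1/3) - 2/sqrt(-2*k/(3*(sqrt(k^3/27 + 1/256) + 1/16)^(1/3)) + 2*(sqrt(k^3/27 + 1/256) + 1/16)^(1/3)))/2, True))) + 4*c^2/k - 8*c/k^2 + 8/k^3


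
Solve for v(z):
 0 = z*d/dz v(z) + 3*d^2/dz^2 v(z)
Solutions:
 v(z) = C1 + C2*erf(sqrt(6)*z/6)


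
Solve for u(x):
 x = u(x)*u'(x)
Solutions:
 u(x) = -sqrt(C1 + x^2)
 u(x) = sqrt(C1 + x^2)


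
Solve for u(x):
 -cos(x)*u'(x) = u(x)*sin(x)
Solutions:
 u(x) = C1*cos(x)


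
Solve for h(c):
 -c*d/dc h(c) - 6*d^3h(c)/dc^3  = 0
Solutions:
 h(c) = C1 + Integral(C2*airyai(-6^(2/3)*c/6) + C3*airybi(-6^(2/3)*c/6), c)


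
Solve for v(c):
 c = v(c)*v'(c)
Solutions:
 v(c) = -sqrt(C1 + c^2)
 v(c) = sqrt(C1 + c^2)


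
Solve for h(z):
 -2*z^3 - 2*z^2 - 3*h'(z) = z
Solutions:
 h(z) = C1 - z^4/6 - 2*z^3/9 - z^2/6


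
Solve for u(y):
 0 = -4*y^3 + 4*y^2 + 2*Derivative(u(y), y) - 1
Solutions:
 u(y) = C1 + y^4/2 - 2*y^3/3 + y/2


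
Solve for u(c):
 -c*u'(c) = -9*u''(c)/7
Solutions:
 u(c) = C1 + C2*erfi(sqrt(14)*c/6)


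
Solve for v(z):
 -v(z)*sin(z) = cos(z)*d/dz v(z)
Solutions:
 v(z) = C1*cos(z)


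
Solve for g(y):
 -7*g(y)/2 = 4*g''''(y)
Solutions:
 g(y) = (C1*sin(2^(3/4)*7^(1/4)*y/4) + C2*cos(2^(3/4)*7^(1/4)*y/4))*exp(-2^(3/4)*7^(1/4)*y/4) + (C3*sin(2^(3/4)*7^(1/4)*y/4) + C4*cos(2^(3/4)*7^(1/4)*y/4))*exp(2^(3/4)*7^(1/4)*y/4)


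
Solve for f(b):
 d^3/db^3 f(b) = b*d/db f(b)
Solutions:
 f(b) = C1 + Integral(C2*airyai(b) + C3*airybi(b), b)


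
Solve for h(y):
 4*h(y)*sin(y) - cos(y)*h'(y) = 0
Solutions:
 h(y) = C1/cos(y)^4


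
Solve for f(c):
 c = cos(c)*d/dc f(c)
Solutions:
 f(c) = C1 + Integral(c/cos(c), c)


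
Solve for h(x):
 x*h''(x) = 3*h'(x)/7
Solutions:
 h(x) = C1 + C2*x^(10/7)


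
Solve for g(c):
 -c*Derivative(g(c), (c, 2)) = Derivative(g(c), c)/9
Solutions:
 g(c) = C1 + C2*c^(8/9)


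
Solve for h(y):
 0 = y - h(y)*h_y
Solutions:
 h(y) = -sqrt(C1 + y^2)
 h(y) = sqrt(C1 + y^2)


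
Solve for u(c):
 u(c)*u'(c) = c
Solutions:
 u(c) = -sqrt(C1 + c^2)
 u(c) = sqrt(C1 + c^2)


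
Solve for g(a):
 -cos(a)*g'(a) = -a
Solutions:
 g(a) = C1 + Integral(a/cos(a), a)


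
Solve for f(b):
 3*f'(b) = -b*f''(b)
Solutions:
 f(b) = C1 + C2/b^2


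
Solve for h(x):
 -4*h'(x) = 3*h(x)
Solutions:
 h(x) = C1*exp(-3*x/4)


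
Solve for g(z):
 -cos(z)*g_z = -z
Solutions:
 g(z) = C1 + Integral(z/cos(z), z)


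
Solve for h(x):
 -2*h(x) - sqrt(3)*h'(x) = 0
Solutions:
 h(x) = C1*exp(-2*sqrt(3)*x/3)


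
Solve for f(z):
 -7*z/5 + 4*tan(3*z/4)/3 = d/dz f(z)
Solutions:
 f(z) = C1 - 7*z^2/10 - 16*log(cos(3*z/4))/9


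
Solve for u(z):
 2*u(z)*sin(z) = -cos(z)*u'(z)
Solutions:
 u(z) = C1*cos(z)^2


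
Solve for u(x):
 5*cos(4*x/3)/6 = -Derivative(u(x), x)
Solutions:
 u(x) = C1 - 5*sin(4*x/3)/8


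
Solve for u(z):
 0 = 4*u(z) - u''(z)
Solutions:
 u(z) = C1*exp(-2*z) + C2*exp(2*z)


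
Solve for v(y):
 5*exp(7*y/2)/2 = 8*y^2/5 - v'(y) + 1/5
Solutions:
 v(y) = C1 + 8*y^3/15 + y/5 - 5*exp(7*y/2)/7


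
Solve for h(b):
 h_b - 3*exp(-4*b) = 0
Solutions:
 h(b) = C1 - 3*exp(-4*b)/4


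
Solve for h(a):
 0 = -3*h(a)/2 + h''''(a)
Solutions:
 h(a) = C1*exp(-2^(3/4)*3^(1/4)*a/2) + C2*exp(2^(3/4)*3^(1/4)*a/2) + C3*sin(2^(3/4)*3^(1/4)*a/2) + C4*cos(2^(3/4)*3^(1/4)*a/2)


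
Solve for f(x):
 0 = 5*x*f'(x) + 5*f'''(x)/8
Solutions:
 f(x) = C1 + Integral(C2*airyai(-2*x) + C3*airybi(-2*x), x)


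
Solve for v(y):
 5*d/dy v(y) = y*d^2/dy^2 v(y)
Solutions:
 v(y) = C1 + C2*y^6


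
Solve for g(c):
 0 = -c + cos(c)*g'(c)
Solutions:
 g(c) = C1 + Integral(c/cos(c), c)


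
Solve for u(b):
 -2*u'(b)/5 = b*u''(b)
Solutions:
 u(b) = C1 + C2*b^(3/5)


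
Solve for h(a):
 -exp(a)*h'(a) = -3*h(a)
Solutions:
 h(a) = C1*exp(-3*exp(-a))


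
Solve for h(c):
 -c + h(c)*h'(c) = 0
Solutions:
 h(c) = -sqrt(C1 + c^2)
 h(c) = sqrt(C1 + c^2)


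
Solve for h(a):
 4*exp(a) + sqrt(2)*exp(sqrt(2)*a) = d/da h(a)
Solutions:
 h(a) = C1 + 4*exp(a) + exp(sqrt(2)*a)


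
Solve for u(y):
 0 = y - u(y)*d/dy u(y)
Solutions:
 u(y) = -sqrt(C1 + y^2)
 u(y) = sqrt(C1 + y^2)


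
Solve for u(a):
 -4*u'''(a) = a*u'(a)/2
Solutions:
 u(a) = C1 + Integral(C2*airyai(-a/2) + C3*airybi(-a/2), a)


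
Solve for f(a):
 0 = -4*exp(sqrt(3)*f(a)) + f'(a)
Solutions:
 f(a) = sqrt(3)*(2*log(-1/(C1 + 4*a)) - log(3))/6


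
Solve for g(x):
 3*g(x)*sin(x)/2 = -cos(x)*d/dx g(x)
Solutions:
 g(x) = C1*cos(x)^(3/2)


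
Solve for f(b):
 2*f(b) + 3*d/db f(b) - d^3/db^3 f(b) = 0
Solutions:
 f(b) = C3*exp(2*b) + (C1 + C2*b)*exp(-b)


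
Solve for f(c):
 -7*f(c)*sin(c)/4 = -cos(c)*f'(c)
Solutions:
 f(c) = C1/cos(c)^(7/4)


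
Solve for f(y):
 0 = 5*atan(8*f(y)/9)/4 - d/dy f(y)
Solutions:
 Integral(1/atan(8*_y/9), (_y, f(y))) = C1 + 5*y/4


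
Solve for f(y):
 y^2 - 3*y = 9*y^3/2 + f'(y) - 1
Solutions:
 f(y) = C1 - 9*y^4/8 + y^3/3 - 3*y^2/2 + y


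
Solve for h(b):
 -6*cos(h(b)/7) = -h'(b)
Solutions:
 -6*b - 7*log(sin(h(b)/7) - 1)/2 + 7*log(sin(h(b)/7) + 1)/2 = C1


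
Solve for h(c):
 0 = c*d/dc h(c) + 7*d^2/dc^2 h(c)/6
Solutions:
 h(c) = C1 + C2*erf(sqrt(21)*c/7)


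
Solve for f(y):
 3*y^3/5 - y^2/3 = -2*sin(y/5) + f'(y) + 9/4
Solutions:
 f(y) = C1 + 3*y^4/20 - y^3/9 - 9*y/4 - 10*cos(y/5)


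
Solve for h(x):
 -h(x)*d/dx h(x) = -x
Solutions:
 h(x) = -sqrt(C1 + x^2)
 h(x) = sqrt(C1 + x^2)


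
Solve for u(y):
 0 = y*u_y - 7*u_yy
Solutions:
 u(y) = C1 + C2*erfi(sqrt(14)*y/14)


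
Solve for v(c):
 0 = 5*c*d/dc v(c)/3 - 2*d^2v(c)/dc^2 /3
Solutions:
 v(c) = C1 + C2*erfi(sqrt(5)*c/2)


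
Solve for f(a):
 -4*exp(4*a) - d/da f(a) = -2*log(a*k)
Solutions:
 f(a) = C1 + 2*a*log(a*k) - 2*a - exp(4*a)


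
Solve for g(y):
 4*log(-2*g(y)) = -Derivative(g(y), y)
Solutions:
 Integral(1/(log(-_y) + log(2)), (_y, g(y)))/4 = C1 - y


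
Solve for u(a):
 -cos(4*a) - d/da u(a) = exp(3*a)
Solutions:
 u(a) = C1 - exp(3*a)/3 - sin(4*a)/4


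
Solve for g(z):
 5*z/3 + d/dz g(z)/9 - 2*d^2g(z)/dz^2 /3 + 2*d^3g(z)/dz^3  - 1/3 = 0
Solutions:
 g(z) = C1 - 15*z^2/2 - 87*z + (C2*sin(z/6) + C3*cos(z/6))*exp(z/6)


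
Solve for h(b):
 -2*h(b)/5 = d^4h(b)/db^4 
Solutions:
 h(b) = (C1*sin(10^(3/4)*b/10) + C2*cos(10^(3/4)*b/10))*exp(-10^(3/4)*b/10) + (C3*sin(10^(3/4)*b/10) + C4*cos(10^(3/4)*b/10))*exp(10^(3/4)*b/10)


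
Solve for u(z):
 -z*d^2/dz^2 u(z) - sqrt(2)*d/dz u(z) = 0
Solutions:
 u(z) = C1 + C2*z^(1 - sqrt(2))


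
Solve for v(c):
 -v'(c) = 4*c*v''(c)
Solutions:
 v(c) = C1 + C2*c^(3/4)


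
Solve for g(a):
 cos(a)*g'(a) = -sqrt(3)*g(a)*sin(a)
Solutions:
 g(a) = C1*cos(a)^(sqrt(3))


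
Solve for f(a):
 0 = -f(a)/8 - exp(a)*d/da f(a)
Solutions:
 f(a) = C1*exp(exp(-a)/8)


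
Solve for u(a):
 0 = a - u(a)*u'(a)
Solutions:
 u(a) = -sqrt(C1 + a^2)
 u(a) = sqrt(C1 + a^2)


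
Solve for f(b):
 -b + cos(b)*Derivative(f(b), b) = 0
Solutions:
 f(b) = C1 + Integral(b/cos(b), b)


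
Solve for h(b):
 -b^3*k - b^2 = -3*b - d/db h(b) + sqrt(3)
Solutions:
 h(b) = C1 + b^4*k/4 + b^3/3 - 3*b^2/2 + sqrt(3)*b


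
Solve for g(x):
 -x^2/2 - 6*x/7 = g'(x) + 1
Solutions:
 g(x) = C1 - x^3/6 - 3*x^2/7 - x


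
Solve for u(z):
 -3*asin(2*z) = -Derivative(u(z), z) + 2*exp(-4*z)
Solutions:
 u(z) = C1 + 3*z*asin(2*z) + 3*sqrt(1 - 4*z^2)/2 - exp(-4*z)/2


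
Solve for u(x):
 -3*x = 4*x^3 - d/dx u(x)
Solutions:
 u(x) = C1 + x^4 + 3*x^2/2


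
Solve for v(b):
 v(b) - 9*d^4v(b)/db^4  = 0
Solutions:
 v(b) = C1*exp(-sqrt(3)*b/3) + C2*exp(sqrt(3)*b/3) + C3*sin(sqrt(3)*b/3) + C4*cos(sqrt(3)*b/3)


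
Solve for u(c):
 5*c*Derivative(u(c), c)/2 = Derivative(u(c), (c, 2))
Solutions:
 u(c) = C1 + C2*erfi(sqrt(5)*c/2)


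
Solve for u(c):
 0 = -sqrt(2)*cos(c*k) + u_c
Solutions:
 u(c) = C1 + sqrt(2)*sin(c*k)/k


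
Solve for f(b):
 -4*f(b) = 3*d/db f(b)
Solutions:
 f(b) = C1*exp(-4*b/3)


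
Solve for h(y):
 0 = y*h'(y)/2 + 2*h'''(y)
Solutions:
 h(y) = C1 + Integral(C2*airyai(-2^(1/3)*y/2) + C3*airybi(-2^(1/3)*y/2), y)


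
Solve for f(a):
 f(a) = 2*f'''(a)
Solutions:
 f(a) = C3*exp(2^(2/3)*a/2) + (C1*sin(2^(2/3)*sqrt(3)*a/4) + C2*cos(2^(2/3)*sqrt(3)*a/4))*exp(-2^(2/3)*a/4)


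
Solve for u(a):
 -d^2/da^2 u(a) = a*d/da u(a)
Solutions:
 u(a) = C1 + C2*erf(sqrt(2)*a/2)


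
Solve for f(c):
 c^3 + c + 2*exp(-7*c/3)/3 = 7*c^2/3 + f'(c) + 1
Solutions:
 f(c) = C1 + c^4/4 - 7*c^3/9 + c^2/2 - c - 2*exp(-7*c/3)/7


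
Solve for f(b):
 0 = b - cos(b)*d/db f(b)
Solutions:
 f(b) = C1 + Integral(b/cos(b), b)


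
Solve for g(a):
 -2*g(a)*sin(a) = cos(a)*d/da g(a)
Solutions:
 g(a) = C1*cos(a)^2


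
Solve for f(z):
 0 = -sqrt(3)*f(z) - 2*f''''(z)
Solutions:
 f(z) = (C1*sin(2^(1/4)*3^(1/8)*z/2) + C2*cos(2^(1/4)*3^(1/8)*z/2))*exp(-2^(1/4)*3^(1/8)*z/2) + (C3*sin(2^(1/4)*3^(1/8)*z/2) + C4*cos(2^(1/4)*3^(1/8)*z/2))*exp(2^(1/4)*3^(1/8)*z/2)


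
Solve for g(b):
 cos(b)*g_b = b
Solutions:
 g(b) = C1 + Integral(b/cos(b), b)


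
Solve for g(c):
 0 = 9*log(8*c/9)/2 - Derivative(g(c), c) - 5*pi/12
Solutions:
 g(c) = C1 + 9*c*log(c)/2 - 9*c*log(3) - 9*c/2 - 5*pi*c/12 + 27*c*log(2)/2


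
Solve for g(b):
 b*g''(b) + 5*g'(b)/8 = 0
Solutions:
 g(b) = C1 + C2*b^(3/8)


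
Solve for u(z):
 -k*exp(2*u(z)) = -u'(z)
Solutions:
 u(z) = log(-sqrt(-1/(C1 + k*z))) - log(2)/2
 u(z) = log(-1/(C1 + k*z))/2 - log(2)/2


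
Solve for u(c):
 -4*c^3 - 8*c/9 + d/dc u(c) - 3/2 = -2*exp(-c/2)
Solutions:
 u(c) = C1 + c^4 + 4*c^2/9 + 3*c/2 + 4*exp(-c/2)


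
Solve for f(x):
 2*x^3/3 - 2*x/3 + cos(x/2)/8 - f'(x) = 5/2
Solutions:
 f(x) = C1 + x^4/6 - x^2/3 - 5*x/2 + sin(x/2)/4


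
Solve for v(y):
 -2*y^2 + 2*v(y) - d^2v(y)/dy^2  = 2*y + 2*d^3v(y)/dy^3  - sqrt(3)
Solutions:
 v(y) = C1*exp(-y*((6*sqrt(318) + 107)^(-1/3) + 2 + (6*sqrt(318) + 107)^(1/3))/12)*sin(sqrt(3)*y*(-(6*sqrt(318) + 107)^(1/3) + (6*sqrt(318) + 107)^(-1/3))/12) + C2*exp(-y*((6*sqrt(318) + 107)^(-1/3) + 2 + (6*sqrt(318) + 107)^(1/3))/12)*cos(sqrt(3)*y*(-(6*sqrt(318) + 107)^(1/3) + (6*sqrt(318) + 107)^(-1/3))/12) + C3*exp(y*(-1 + (6*sqrt(318) + 107)^(-1/3) + (6*sqrt(318) + 107)^(1/3))/6) + y^2 + y - sqrt(3)/2 + 1


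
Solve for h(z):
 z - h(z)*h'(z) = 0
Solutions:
 h(z) = -sqrt(C1 + z^2)
 h(z) = sqrt(C1 + z^2)


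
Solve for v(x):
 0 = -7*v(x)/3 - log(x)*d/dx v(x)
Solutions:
 v(x) = C1*exp(-7*li(x)/3)


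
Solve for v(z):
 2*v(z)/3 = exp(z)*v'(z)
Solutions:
 v(z) = C1*exp(-2*exp(-z)/3)


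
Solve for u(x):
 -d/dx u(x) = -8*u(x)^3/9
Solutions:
 u(x) = -3*sqrt(2)*sqrt(-1/(C1 + 8*x))/2
 u(x) = 3*sqrt(2)*sqrt(-1/(C1 + 8*x))/2


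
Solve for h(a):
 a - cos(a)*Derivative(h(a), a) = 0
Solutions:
 h(a) = C1 + Integral(a/cos(a), a)


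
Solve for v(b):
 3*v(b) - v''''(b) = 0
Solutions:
 v(b) = C1*exp(-3^(1/4)*b) + C2*exp(3^(1/4)*b) + C3*sin(3^(1/4)*b) + C4*cos(3^(1/4)*b)


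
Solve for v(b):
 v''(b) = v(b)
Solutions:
 v(b) = C1*exp(-b) + C2*exp(b)


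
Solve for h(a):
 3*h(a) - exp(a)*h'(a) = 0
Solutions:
 h(a) = C1*exp(-3*exp(-a))


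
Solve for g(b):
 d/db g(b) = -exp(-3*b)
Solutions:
 g(b) = C1 + exp(-3*b)/3


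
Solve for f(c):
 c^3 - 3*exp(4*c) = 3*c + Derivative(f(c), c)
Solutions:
 f(c) = C1 + c^4/4 - 3*c^2/2 - 3*exp(4*c)/4


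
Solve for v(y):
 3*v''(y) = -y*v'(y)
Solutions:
 v(y) = C1 + C2*erf(sqrt(6)*y/6)


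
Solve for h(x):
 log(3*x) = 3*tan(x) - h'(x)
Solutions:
 h(x) = C1 - x*log(x) - x*log(3) + x - 3*log(cos(x))


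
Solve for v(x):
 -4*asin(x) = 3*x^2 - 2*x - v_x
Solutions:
 v(x) = C1 + x^3 - x^2 + 4*x*asin(x) + 4*sqrt(1 - x^2)


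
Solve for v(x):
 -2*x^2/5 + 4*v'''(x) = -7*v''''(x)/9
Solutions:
 v(x) = C1 + C2*x + C3*x^2 + C4*exp(-36*x/7) + x^5/600 - 7*x^4/4320 + 49*x^3/38880


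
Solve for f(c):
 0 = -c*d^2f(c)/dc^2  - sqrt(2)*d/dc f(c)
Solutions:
 f(c) = C1 + C2*c^(1 - sqrt(2))


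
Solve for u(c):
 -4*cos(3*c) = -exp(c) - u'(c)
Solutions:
 u(c) = C1 - exp(c) + 4*sin(3*c)/3


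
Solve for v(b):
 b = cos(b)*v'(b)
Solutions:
 v(b) = C1 + Integral(b/cos(b), b)


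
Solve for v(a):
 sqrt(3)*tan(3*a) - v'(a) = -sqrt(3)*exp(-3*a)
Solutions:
 v(a) = C1 + sqrt(3)*log(tan(3*a)^2 + 1)/6 - sqrt(3)*exp(-3*a)/3


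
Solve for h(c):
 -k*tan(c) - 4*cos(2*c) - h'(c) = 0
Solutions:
 h(c) = C1 + k*log(cos(c)) - 2*sin(2*c)


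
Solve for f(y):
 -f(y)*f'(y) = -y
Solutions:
 f(y) = -sqrt(C1 + y^2)
 f(y) = sqrt(C1 + y^2)


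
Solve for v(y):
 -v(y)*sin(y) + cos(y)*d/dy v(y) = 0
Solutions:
 v(y) = C1/cos(y)


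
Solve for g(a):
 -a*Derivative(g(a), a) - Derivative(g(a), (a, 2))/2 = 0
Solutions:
 g(a) = C1 + C2*erf(a)


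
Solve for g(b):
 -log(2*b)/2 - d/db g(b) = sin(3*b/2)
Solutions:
 g(b) = C1 - b*log(b)/2 - b*log(2)/2 + b/2 + 2*cos(3*b/2)/3


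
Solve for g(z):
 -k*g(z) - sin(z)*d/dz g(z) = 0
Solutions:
 g(z) = C1*exp(k*(-log(cos(z) - 1) + log(cos(z) + 1))/2)


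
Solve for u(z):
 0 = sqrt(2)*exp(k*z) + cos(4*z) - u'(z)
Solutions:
 u(z) = C1 + sin(4*z)/4 + sqrt(2)*exp(k*z)/k


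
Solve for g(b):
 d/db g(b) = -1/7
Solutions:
 g(b) = C1 - b/7


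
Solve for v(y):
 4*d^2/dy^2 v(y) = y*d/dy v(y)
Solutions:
 v(y) = C1 + C2*erfi(sqrt(2)*y/4)


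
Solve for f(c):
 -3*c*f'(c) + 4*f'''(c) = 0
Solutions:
 f(c) = C1 + Integral(C2*airyai(6^(1/3)*c/2) + C3*airybi(6^(1/3)*c/2), c)


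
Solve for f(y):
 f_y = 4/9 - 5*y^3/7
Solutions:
 f(y) = C1 - 5*y^4/28 + 4*y/9


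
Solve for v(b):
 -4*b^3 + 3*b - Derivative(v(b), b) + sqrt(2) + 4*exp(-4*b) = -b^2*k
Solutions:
 v(b) = C1 - b^4 + b^3*k/3 + 3*b^2/2 + sqrt(2)*b - exp(-4*b)


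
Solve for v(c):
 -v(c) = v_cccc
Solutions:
 v(c) = (C1*sin(sqrt(2)*c/2) + C2*cos(sqrt(2)*c/2))*exp(-sqrt(2)*c/2) + (C3*sin(sqrt(2)*c/2) + C4*cos(sqrt(2)*c/2))*exp(sqrt(2)*c/2)


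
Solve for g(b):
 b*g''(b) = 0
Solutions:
 g(b) = C1 + C2*b


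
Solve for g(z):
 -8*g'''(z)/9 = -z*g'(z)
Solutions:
 g(z) = C1 + Integral(C2*airyai(3^(2/3)*z/2) + C3*airybi(3^(2/3)*z/2), z)


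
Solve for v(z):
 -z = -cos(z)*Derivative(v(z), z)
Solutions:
 v(z) = C1 + Integral(z/cos(z), z)


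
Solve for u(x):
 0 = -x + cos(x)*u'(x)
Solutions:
 u(x) = C1 + Integral(x/cos(x), x)


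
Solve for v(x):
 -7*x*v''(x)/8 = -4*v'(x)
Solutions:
 v(x) = C1 + C2*x^(39/7)


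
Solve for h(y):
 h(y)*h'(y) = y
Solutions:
 h(y) = -sqrt(C1 + y^2)
 h(y) = sqrt(C1 + y^2)


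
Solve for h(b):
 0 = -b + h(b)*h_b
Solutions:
 h(b) = -sqrt(C1 + b^2)
 h(b) = sqrt(C1 + b^2)


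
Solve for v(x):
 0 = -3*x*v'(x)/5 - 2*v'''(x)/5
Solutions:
 v(x) = C1 + Integral(C2*airyai(-2^(2/3)*3^(1/3)*x/2) + C3*airybi(-2^(2/3)*3^(1/3)*x/2), x)


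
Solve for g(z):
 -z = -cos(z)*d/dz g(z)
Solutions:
 g(z) = C1 + Integral(z/cos(z), z)


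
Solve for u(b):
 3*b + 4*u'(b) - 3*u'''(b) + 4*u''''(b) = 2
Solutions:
 u(b) = C1 + C2*exp(b*((8*sqrt(15) + 31)^(-1/3) + 2 + (8*sqrt(15) + 31)^(1/3))/8)*sin(sqrt(3)*b*(-(8*sqrt(15) + 31)^(1/3) + (8*sqrt(15) + 31)^(-1/3))/8) + C3*exp(b*((8*sqrt(15) + 31)^(-1/3) + 2 + (8*sqrt(15) + 31)^(1/3))/8)*cos(sqrt(3)*b*(-(8*sqrt(15) + 31)^(1/3) + (8*sqrt(15) + 31)^(-1/3))/8) + C4*exp(b*(-(8*sqrt(15) + 31)^(1/3) - 1/(8*sqrt(15) + 31)^(1/3) + 1)/4) - 3*b^2/8 + b/2


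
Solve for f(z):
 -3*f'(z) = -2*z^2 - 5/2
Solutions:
 f(z) = C1 + 2*z^3/9 + 5*z/6


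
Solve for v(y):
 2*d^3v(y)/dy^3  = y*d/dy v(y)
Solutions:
 v(y) = C1 + Integral(C2*airyai(2^(2/3)*y/2) + C3*airybi(2^(2/3)*y/2), y)


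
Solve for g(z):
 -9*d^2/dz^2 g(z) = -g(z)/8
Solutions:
 g(z) = C1*exp(-sqrt(2)*z/12) + C2*exp(sqrt(2)*z/12)


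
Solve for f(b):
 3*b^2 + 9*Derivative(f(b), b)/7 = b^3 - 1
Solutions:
 f(b) = C1 + 7*b^4/36 - 7*b^3/9 - 7*b/9


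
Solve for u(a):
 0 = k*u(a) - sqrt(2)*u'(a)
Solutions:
 u(a) = C1*exp(sqrt(2)*a*k/2)


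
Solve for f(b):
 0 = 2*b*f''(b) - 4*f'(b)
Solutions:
 f(b) = C1 + C2*b^3


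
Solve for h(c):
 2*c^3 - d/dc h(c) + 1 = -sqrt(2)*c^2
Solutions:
 h(c) = C1 + c^4/2 + sqrt(2)*c^3/3 + c


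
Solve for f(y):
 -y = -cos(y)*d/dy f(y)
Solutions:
 f(y) = C1 + Integral(y/cos(y), y)


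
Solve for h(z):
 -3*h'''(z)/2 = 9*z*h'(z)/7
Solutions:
 h(z) = C1 + Integral(C2*airyai(-6^(1/3)*7^(2/3)*z/7) + C3*airybi(-6^(1/3)*7^(2/3)*z/7), z)


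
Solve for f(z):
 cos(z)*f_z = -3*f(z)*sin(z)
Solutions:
 f(z) = C1*cos(z)^3


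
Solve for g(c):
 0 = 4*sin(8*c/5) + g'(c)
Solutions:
 g(c) = C1 + 5*cos(8*c/5)/2


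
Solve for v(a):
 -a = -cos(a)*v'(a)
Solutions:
 v(a) = C1 + Integral(a/cos(a), a)


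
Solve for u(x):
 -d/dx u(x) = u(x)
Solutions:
 u(x) = C1*exp(-x)


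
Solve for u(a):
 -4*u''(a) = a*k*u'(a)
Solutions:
 u(a) = Piecewise((-sqrt(2)*sqrt(pi)*C1*erf(sqrt(2)*a*sqrt(k)/4)/sqrt(k) - C2, (k > 0) | (k < 0)), (-C1*a - C2, True))


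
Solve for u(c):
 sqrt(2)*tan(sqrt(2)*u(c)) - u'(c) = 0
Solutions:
 u(c) = sqrt(2)*(pi - asin(C1*exp(2*c)))/2
 u(c) = sqrt(2)*asin(C1*exp(2*c))/2


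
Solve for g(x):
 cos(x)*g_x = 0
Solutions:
 g(x) = C1


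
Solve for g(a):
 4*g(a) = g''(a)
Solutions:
 g(a) = C1*exp(-2*a) + C2*exp(2*a)


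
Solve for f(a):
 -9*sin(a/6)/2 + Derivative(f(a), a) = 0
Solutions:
 f(a) = C1 - 27*cos(a/6)


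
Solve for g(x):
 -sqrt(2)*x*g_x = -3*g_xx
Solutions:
 g(x) = C1 + C2*erfi(2^(3/4)*sqrt(3)*x/6)


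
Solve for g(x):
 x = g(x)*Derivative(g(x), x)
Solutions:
 g(x) = -sqrt(C1 + x^2)
 g(x) = sqrt(C1 + x^2)
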